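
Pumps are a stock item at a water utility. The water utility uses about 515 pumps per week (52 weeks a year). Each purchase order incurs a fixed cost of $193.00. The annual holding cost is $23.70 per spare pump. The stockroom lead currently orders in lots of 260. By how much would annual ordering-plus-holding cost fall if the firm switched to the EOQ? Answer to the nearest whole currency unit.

Annual demand D = 515 × 52 = 26,780.
EOQ = √(2DS/H) = √(2 × 26,780 × 193 / 23.7) ≈ 660.43.
Cost at Q* = (D/Q*)S + (Q*/2)H = √(2DSH) ≈ $15,652.12.
Cost at Q = 260: (26,780/260)×193 + (260/2)×23.7 = $19,879.00 + $3,081.00 = $22,960.00.
Excess = $22,960.00 − $15,652.12 = $7,307.88.

Extra cost ≈ $7,308 per year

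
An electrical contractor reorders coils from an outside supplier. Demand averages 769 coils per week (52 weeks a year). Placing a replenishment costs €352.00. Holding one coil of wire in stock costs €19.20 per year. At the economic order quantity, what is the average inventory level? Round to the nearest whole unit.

Average inventory ≈ 605 coils

Annual demand D = 769 × 52 = 39,988.
The optimal lot size = √(2DS/H) = √(2 × 39,988 × 352 / 19.2) ≈ 1210.88.
Average inventory = Q*/2 ≈ 1210.88 / 2 = 605.439.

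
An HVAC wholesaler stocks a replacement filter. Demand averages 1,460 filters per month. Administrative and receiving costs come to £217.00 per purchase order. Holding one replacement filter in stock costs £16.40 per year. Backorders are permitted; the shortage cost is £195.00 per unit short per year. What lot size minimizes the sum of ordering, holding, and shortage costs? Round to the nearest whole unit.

Annual demand D = 1,460 × 12 = 17,520.
With planned backorders, Q* = √(2DS/H) · √((H+B)/B).
√(2DS/H) = √(2 × 17,520 × 217 / 16.4) = 680.910.
√((H+B)/B) = √((16.4+195)/195) = 1.0412.
Q* ≈ 708.966.

Q* ≈ 709 filters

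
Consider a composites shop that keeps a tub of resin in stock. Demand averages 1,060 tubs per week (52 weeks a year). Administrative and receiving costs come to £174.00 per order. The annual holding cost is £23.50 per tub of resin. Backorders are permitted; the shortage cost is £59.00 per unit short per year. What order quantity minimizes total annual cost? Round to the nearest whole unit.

Q* ≈ 1,068 tubs

Annual demand D = 1,060 × 52 = 55,120.
With planned backorders, Q* = √(2DS/H) · √((H+B)/B).
√(2DS/H) = √(2 × 55,120 × 174 / 23.5) = 903.463.
√((H+B)/B) = √((23.5+59)/59) = 1.1825.
Q* ≈ 1068.344.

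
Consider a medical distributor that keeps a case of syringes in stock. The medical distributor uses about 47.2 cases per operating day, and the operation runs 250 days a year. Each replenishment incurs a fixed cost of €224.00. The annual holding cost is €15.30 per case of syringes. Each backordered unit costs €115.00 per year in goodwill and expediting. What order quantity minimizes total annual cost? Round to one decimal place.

Q* ≈ 625.7 cases

Annual demand D = 47.2 × 250 = 11,800.
With planned backorders, Q* = √(2DS/H) · √((H+B)/B).
√(2DS/H) = √(2 × 11,800 × 224 / 15.3) = 587.806.
√((H+B)/B) = √((15.3+115)/115) = 1.0644.
Q* ≈ 625.688.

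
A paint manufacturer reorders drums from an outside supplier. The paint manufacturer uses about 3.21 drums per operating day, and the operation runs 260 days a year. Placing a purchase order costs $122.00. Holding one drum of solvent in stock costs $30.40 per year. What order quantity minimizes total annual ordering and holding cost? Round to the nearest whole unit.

Annual demand D = 3.21 × 260 = 834.6.
EOQ = √(2DS / H) = √(2 × 834.6 × 122 / 30.4).
= √(203,642.4 / 30.4) = √6,698.7632 ≈ 81.846.

Q* ≈ 82 drums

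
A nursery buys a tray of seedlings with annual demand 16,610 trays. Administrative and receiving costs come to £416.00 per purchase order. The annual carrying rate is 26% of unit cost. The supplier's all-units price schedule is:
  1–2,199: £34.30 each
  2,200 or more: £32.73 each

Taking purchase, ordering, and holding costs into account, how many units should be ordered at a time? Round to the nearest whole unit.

Holding cost per unit per year at price C is H = 0.26·C.
For each price level, check whether its EOQ is feasible; otherwise the best quantity at that price is the breakpoint.
EOQ at £34.30 = 1244.8 (feasible in tier 1): TC = 16,610×£34.30 + (16,610/1244.8)×416 + (1244.8/2)×0.26×£34.30 = £580,824.46.
EOQ at £32.73 = 1274.3 < 2200, so use break Q=2200: TC = 16,610×£32.73 + (16,610/2200.0)×416 + (2200.0/2)×0.26×£32.73 = £556,146.88.
Lowest total cost is £556,146.88 at Q = 2200.0.

Q* ≈ 2,200 trays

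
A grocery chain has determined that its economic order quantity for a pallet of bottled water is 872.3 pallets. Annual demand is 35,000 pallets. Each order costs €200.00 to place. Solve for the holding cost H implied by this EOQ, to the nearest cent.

H ≈ €18.40

Invert the EOQ relation Q*² = 2DS/H.
From Q* = √(2DS/H): H = 2DS / Q*² = 2 × 35,000 × 200 / 872.3² = 18.3991.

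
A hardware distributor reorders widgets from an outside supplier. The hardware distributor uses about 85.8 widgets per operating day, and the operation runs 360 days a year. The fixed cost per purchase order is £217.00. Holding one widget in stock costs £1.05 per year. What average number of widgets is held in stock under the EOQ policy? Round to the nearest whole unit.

Annual demand D = 85.8 × 360 = 30,888.
EOQ = √(2DS/H) = √(2 × 30,888 × 217 / 1.05) ≈ 3573.10.
Average inventory = Q*/2 ≈ 3573.10 / 2 = 1786.550.

Average inventory ≈ 1,787 widgets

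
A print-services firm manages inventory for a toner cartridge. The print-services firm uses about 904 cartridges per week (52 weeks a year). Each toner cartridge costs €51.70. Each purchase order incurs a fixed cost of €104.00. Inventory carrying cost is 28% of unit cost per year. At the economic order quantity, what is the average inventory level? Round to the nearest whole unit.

Average inventory ≈ 411 cartridges

Annual demand D = 904 × 52 = 47,008.
Holding cost H = 0.28 × €51.70 = €14.4760 per unit per year.
EOQ = √(2DS/H) = √(2 × 47,008 × 104 / 14.476) ≈ 821.85.
Average inventory = Q*/2 ≈ 821.85 / 2 = 410.926.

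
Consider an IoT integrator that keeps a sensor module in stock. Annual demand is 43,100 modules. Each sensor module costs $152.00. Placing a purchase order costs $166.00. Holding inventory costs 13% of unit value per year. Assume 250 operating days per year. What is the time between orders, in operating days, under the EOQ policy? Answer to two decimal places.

T ≈ 4.94 days

Holding cost H = 0.13 × $152.00 = $19.7600 per unit per year.
The optimal lot size = √(2DS/H) = √(2 × 43,100 × 166 / 19.76) ≈ 850.97.
Cycle time = Q*/D × 250 = 850.97 / 43,100 × 250 ≈ 4.936 days.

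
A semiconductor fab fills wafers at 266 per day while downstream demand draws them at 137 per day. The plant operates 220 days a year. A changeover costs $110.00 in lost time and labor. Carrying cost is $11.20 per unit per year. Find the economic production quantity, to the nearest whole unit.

Q* ≈ 1,105 wafers

Annual demand D = 137 × 220 = 30,140.
Production build-up factor (1 − d/p) = 1 − 137/266 = 0.4850.
Q* = √(2DS / (H(1 − d/p))) = √(2 × 30,140 × 110 / (11.2 × 0.4850)).
= √(6,630,800 / 5.4316) ≈ 1104.892.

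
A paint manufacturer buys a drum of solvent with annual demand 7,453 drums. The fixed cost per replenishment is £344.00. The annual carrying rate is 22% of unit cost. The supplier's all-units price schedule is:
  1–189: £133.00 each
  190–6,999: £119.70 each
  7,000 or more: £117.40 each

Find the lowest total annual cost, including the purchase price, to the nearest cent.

Holding cost per unit per year at price C is H = 0.22·C.
Candidates are each tier's EOQ (if it falls in that tier) and each price-break quantity.
Tier 1 (£133.00): EOQ = 418.6 exceeds tier's upper bound 189, so this tier is dominated.
EOQ at £119.70 = 441.3 (feasible in tier 2): TC = 7,453×£119.70 + (7,453/441.3)×344 + (441.3/2)×0.22×£119.70 = £903,744.42.
EOQ at £117.40 = 445.6 < 7000, so use break Q=7000: TC = 7,453×£117.40 + (7,453/7000.0)×344 + (7000.0/2)×0.22×£117.40 = £965,746.46.
Lowest total cost among the candidates is at Q = 441.3.

TC* ≈ £903,744.42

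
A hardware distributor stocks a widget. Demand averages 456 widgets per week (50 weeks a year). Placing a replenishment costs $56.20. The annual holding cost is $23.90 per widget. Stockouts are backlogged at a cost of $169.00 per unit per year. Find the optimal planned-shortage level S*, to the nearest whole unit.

Annual demand D = 456 × 50 = 22,800.
With planned backorders, Q* = √(2DS/H) · √((H+B)/B).
√(2DS/H) = √(2 × 22,800 × 56.2 / 23.9) = 327.455.
√((H+B)/B) = √((23.9+169)/169) = 1.0684.
Q* ≈ 349.844.
S* = Q* · H/(H+B) = 349.844 × 23.9/192.9 ≈ 43.345.

S* ≈ 43 widgets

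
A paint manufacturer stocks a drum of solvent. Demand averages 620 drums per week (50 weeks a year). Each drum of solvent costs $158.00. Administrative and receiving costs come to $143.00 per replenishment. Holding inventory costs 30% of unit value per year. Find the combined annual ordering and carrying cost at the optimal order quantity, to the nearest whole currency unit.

Annual demand D = 620 × 50 = 31,000.
Holding cost H = 0.30 × $158.00 = $47.4000 per unit per year.
EOQ = √(2DS/H) = √(2 × 31,000 × 143 / 47.4) ≈ 432.49.
At Q*, ordering cost (D/Q*)S equals holding cost (Q*/2)H, each = √(DSH/2).
Minimum total = √(2DSH) = √(2 × 31,000 × 143 × 47.4) ≈ 20499.961.

TC* ≈ $20,500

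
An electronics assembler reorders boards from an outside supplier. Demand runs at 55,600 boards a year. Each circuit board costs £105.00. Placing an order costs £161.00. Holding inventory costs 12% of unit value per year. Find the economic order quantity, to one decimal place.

Q* ≈ 1,192.0 boards

Holding cost H = 0.12 × £105.00 = £12.6000 per unit per year.
EOQ = √(2DS / H) = √(2 × 55,600 × 161 / 12.6).
= √(17,903,200 / 12.6) = √1,420,888.8889 ≈ 1192.010.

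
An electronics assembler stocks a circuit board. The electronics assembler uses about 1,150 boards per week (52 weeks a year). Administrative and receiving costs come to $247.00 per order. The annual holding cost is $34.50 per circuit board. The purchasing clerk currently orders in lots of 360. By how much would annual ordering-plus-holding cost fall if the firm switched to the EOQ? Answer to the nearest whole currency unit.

Extra cost ≈ $15,315 per year

Annual demand D = 1,150 × 52 = 59,800.
EOQ = √(2DS/H) = √(2 × 59,800 × 247 / 34.5) ≈ 925.35.
Cost at Q* = (D/Q*)S + (Q*/2)H = √(2DSH) ≈ $31,924.46.
Cost at Q = 360: (59,800/360)×247 + (360/2)×34.5 = $41,029.44 + $6,210.00 = $47,239.44.
Excess = $47,239.44 − $31,924.46 = $15,314.98.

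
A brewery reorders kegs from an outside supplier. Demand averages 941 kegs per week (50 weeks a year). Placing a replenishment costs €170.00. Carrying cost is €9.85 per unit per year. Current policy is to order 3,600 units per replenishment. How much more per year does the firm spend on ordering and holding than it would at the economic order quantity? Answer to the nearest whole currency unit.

Extra cost ≈ €7,399 per year

Annual demand D = 941 × 50 = 47,050.
EOQ = √(2DS/H) = √(2 × 47,050 × 170 / 9.85) ≈ 1274.39.
Cost at Q* = (D/Q*)S + (Q*/2)H = √(2DSH) ≈ €12,552.71.
Cost at Q = 3,600: (47,050/3,600)×170 + (3,600/2)×9.85 = €2,221.81 + €17,730.00 = €19,951.81.
Excess = €19,951.81 − €12,552.71 = €7,399.10.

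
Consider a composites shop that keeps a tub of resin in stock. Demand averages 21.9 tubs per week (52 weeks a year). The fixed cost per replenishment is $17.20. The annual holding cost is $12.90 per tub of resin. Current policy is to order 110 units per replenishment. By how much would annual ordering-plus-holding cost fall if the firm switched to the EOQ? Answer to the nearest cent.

Extra cost ≈ $176.68 per year

Annual demand D = 21.9 × 52 = 1,138.8.
EOQ = √(2DS/H) = √(2 × 1,138.8 × 17.2 / 12.9) ≈ 55.11.
Cost at Q* = (D/Q*)S + (Q*/2)H = √(2DSH) ≈ $710.88.
Cost at Q = 110: (1,138.8/110)×17.2 + (110/2)×12.9 = $178.07 + $709.50 = $887.57.
Excess = $887.57 − $710.88 = $176.68.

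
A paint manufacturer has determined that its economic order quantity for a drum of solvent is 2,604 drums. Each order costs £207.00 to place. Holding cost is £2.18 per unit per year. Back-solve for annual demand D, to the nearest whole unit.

The basic EOQ model gives Q* = √(2DS/H); rearrange for the unknown.
From Q* = √(2DS/H): D = Q*²H / (2S) = 2,604² × 2.18 / (2 × 207) = 35705.746.

D ≈ 35,706 drums per year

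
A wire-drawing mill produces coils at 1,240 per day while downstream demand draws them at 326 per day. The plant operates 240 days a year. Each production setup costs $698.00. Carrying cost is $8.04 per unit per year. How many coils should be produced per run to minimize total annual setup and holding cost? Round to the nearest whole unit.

Annual demand D = 326 × 240 = 78,240.
Production build-up factor (1 − d/p) = 1 − 326/1,240 = 0.7371.
Q* = √(2DS / (H(1 − d/p))) = √(2 × 78,240 × 698 / (8.04 × 0.7371)).
= √(109,223,040 / 5.9263) ≈ 4293.059.

Q* ≈ 4,293 coils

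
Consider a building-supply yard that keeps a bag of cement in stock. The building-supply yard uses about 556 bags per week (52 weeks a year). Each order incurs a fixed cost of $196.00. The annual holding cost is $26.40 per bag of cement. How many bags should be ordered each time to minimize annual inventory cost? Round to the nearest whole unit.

Annual demand D = 556 × 52 = 28,912.
EOQ = √(2DS / H) = √(2 × 28,912 × 196 / 26.4).
= √(11,333,504 / 26.4) = √429,299.3939 ≈ 655.209.

Q* ≈ 655 bags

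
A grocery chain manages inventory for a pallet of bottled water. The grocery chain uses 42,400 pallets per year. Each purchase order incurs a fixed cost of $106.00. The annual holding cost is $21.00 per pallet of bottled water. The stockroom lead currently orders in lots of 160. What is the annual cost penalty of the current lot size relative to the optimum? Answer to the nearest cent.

EOQ = √(2DS/H) = √(2 × 42,400 × 106 / 21) ≈ 654.25.
Cost at Q* = (D/Q*)S + (Q*/2)H = √(2DSH) ≈ $13,739.17.
Cost at Q = 160: (42,400/160)×106 + (160/2)×21 = $28,090.00 + $1,680.00 = $29,770.00.
Excess = $29,770.00 − $13,739.17 = $16,030.83.

Extra cost ≈ $16,030.83 per year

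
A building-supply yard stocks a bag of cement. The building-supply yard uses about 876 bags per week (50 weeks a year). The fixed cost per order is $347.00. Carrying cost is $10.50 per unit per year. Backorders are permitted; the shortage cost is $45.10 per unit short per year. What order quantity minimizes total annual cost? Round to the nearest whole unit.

Q* ≈ 1,889 bags

Annual demand D = 876 × 50 = 43,800.
With planned backorders, Q* = √(2DS/H) · √((H+B)/B).
√(2DS/H) = √(2 × 43,800 × 347 / 10.5) = 1701.462.
√((H+B)/B) = √((10.5+45.1)/45.1) = 1.1103.
Q* ≈ 1889.171.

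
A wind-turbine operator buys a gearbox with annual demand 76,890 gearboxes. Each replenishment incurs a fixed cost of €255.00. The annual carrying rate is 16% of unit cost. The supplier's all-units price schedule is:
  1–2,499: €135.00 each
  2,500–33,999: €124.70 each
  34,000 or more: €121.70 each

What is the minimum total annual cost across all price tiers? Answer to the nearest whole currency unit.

Holding cost per unit per year at price C is H = 0.16·C.
Candidates are each tier's EOQ (if it falls in that tier) and each price-break quantity.
EOQ at €135.00 = 1347.4 (feasible in tier 1): TC = 76,890×€135.00 + (76,890/1347.4)×255 + (1347.4/2)×0.16×€135.00 = €10,409,253.61.
EOQ at €124.70 = 1401.9 < 2500, so use break Q=2500: TC = 76,890×€124.70 + (76,890/2500.0)×255 + (2500.0/2)×0.16×€124.70 = €9,620,965.78.
EOQ at €121.70 = 1419.1 < 34000, so use break Q=34000: TC = 76,890×€121.70 + (76,890/34000.0)×255 + (34000.0/2)×0.16×€121.70 = €9,689,113.68.
Lowest total cost among the candidates is at Q = 2500.0.

TC* ≈ €9,620,966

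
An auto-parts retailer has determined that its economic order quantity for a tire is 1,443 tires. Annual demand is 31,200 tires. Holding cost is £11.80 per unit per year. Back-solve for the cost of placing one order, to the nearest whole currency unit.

Squaring Q* = √(2DS/H) gives Q*² = 2DS/H.
From Q* = √(2DS/H): S = Q*²H / (2D) = 1,443² × 11.8 / (2 × 31,200) = 393.7586.

S ≈ £394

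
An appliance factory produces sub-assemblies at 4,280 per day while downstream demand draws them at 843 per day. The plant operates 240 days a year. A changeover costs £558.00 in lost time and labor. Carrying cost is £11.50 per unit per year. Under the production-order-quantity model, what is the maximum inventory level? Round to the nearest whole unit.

I_max ≈ 3,971 sub-assemblies

Annual demand D = 843 × 240 = 202,320.
Production build-up factor (1 − d/p) = 1 − 843/4,280 = 0.8030.
Q* = √(2DS / (H(1 − d/p))) = √(2 × 202,320 × 558 / (11.5 × 0.8030)).
= √(225,789,120 / 9.2349) ≈ 4944.640.
Maximum inventory = Q*(1 − d/p) = 4944.640 × 0.8030 ≈ 3970.731.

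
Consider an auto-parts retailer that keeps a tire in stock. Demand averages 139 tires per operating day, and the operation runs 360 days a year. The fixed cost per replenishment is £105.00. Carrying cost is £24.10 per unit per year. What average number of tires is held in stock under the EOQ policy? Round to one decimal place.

Average inventory ≈ 330.2 tires

Annual demand D = 139 × 360 = 50,040.
Q* = √(2DS/H) = √(2 × 50,040 × 105 / 24.1) ≈ 660.33.
Average inventory = Q*/2 ≈ 660.33 / 2 = 330.164.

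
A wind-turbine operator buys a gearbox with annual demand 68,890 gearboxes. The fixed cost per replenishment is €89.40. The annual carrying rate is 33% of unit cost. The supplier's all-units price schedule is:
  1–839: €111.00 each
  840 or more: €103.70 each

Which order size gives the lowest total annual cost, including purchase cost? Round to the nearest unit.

Q* ≈ 840 gearboxes

Holding cost per unit per year at price C is H = 0.33·C.
For each price level, check whether its EOQ is feasible; otherwise the best quantity at that price is the breakpoint.
EOQ at €111.00 = 579.9 (feasible in tier 1): TC = 68,890×€111.00 + (68,890/579.9)×89.4 + (579.9/2)×0.33×€111.00 = €7,668,031.26.
EOQ at €103.70 = 600.0 < 840, so use break Q=840: TC = 68,890×€103.70 + (68,890/840.0)×89.4 + (840.0/2)×0.33×€103.70 = €7,165,597.68.
Lowest total cost is €7,165,597.68 at Q = 840.0.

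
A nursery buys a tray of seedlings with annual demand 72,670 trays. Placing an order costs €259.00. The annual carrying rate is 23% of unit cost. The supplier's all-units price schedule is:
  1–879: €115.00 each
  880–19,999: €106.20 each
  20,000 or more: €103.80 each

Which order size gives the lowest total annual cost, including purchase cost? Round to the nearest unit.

Holding cost per unit per year at price C is H = 0.23·C.
For each price level, check whether its EOQ is feasible; otherwise the best quantity at that price is the breakpoint.
Tier 1 (€115.00): EOQ = 1193.0 exceeds tier's upper bound 879, so this tier is dominated.
EOQ at €106.20 = 1241.4 (feasible in tier 2): TC = 72,670×€106.20 + (72,670/1241.4)×259 + (1241.4/2)×0.23×€106.20 = €7,747,876.75.
EOQ at €103.80 = 1255.7 < 20000, so use break Q=20000: TC = 72,670×€103.80 + (72,670/20000.0)×259 + (20000.0/2)×0.23×€103.80 = €7,782,827.08.
Lowest total cost is €7,747,876.75 at Q = 1241.4.

Q* ≈ 1,241 trays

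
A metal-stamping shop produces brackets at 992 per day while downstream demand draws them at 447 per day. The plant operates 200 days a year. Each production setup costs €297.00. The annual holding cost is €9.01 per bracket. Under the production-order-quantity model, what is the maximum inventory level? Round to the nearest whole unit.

I_max ≈ 1,799 brackets

Annual demand D = 447 × 200 = 89,400.
Production build-up factor (1 − d/p) = 1 − 447/992 = 0.5494.
Q* = √(2DS / (H(1 − d/p))) = √(2 × 89,400 × 297 / (9.01 × 0.5494)).
= √(53,103,600 / 4.9501) ≈ 3275.346.
Maximum inventory = Q*(1 − d/p) = 3275.346 × 0.5494 ≈ 1799.459.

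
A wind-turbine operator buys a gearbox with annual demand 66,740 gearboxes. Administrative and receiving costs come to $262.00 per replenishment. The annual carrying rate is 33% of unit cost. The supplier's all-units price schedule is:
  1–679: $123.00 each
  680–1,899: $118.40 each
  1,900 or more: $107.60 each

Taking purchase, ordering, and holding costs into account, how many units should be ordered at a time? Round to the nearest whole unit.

Holding cost per unit per year at price C is H = 0.33·C.
Evaluate total cost at each tier's feasible EOQ or, if the EOQ is below the tier, at the tier's minimum quantity.
Tier 1 ($123.00): EOQ = 928.2 exceeds tier's upper bound 679, so this tier is dominated.
EOQ at $118.40 = 946.1 (feasible in tier 2): TC = 66,740×$118.40 + (66,740/946.1)×262 + (946.1/2)×0.33×$118.40 = $7,938,981.07.
EOQ at $107.60 = 992.4 < 1900, so use break Q=1900: TC = 66,740×$107.60 + (66,740/1900.0)×262 + (1900.0/2)×0.33×$107.60 = $7,224,159.69.
Lowest total cost is $7,224,159.69 at Q = 1900.0.

Q* ≈ 1,900 gearboxes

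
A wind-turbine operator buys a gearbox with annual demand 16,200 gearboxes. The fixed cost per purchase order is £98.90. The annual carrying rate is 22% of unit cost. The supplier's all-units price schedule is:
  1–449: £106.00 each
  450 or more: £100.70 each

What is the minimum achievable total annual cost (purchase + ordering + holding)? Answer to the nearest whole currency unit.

TC* ≈ £1,639,885

Holding cost per unit per year at price C is H = 0.22·C.
Candidates are each tier's EOQ (if it falls in that tier) and each price-break quantity.
EOQ at £106.00 = 370.7 (feasible in tier 1): TC = 16,200×£106.00 + (16,200/370.7)×98.9 + (370.7/2)×0.22×£106.00 = £1,725,844.40.
EOQ at £100.70 = 380.3 < 450, so use break Q=450: TC = 16,200×£100.70 + (16,200/450.0)×98.9 + (450.0/2)×0.22×£100.70 = £1,639,885.05.
Lowest total cost among the candidates is at Q = 450.0.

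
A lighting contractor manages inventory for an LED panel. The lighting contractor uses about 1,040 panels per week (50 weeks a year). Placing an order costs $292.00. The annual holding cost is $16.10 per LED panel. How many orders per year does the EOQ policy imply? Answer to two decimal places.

N ≈ 37.86 orders per year

Annual demand D = 1,040 × 50 = 52,000.
Q* = √(2DS/H) = √(2 × 52,000 × 292 / 16.1) ≈ 1373.39.
Orders per year = D / Q* = 52,000 / 1373.39 ≈ 37.862.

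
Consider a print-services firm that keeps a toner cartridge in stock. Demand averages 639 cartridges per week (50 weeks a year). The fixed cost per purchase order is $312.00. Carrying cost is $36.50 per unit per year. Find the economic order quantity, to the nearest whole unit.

Annual demand D = 639 × 50 = 31,950.
EOQ = √(2DS / H) = √(2 × 31,950 × 312 / 36.5).
= √(19,936,800 / 36.5) = √546,213.6986 ≈ 739.063.

Q* ≈ 739 cartridges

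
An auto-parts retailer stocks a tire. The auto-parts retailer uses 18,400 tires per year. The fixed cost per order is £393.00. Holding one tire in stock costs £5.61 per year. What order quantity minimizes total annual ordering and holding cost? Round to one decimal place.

EOQ = √(2DS / H) = √(2 × 18,400 × 393 / 5.61).
= √(14,462,400 / 5.61) = √2,577,967.9144 ≈ 1605.605.

Q* ≈ 1,605.6 tires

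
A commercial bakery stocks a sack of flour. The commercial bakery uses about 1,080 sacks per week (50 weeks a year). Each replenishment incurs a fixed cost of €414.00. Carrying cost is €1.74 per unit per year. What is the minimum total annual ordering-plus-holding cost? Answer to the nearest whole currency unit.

Annual demand D = 1,080 × 50 = 54,000.
Q* = √(2DS/H) = √(2 × 54,000 × 414 / 1.74) ≈ 5069.18.
At the optimum the two cost components are equal, so total cost = 2·(Q*/2)H = Q*·H.
Minimum total = √(2DSH) = √(2 × 54,000 × 414 × 1.74) ≈ 8820.367.

TC* ≈ €8,820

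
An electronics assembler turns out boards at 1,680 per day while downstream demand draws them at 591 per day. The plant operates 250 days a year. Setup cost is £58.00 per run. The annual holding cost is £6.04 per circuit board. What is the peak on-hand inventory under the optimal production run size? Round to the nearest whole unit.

I_max ≈ 1,356 boards

Annual demand D = 591 × 250 = 147,750.
Production build-up factor (1 − d/p) = 1 − 591/1,680 = 0.6482.
Q* = √(2DS / (H(1 − d/p))) = √(2 × 147,750 × 58 / (6.04 × 0.6482)).
= √(17,139,000 / 3.9152) ≈ 2092.257.
Maximum inventory = Q*(1 − d/p) = 2092.257 × 0.6482 ≈ 1356.231.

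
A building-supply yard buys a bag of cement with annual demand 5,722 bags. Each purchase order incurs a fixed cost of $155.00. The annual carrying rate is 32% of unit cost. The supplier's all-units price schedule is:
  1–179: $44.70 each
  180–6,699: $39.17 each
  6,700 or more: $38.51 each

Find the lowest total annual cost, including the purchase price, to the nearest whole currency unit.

Holding cost per unit per year at price C is H = 0.32·C.
Candidates are each tier's EOQ (if it falls in that tier) and each price-break quantity.
Tier 1 ($44.70): EOQ = 352.1 exceeds tier's upper bound 179, so this tier is dominated.
EOQ at $39.17 = 376.2 (feasible in tier 2): TC = 5,722×$39.17 + (5,722/376.2)×155 + (376.2/2)×0.32×$39.17 = $228,846.01.
EOQ at $38.51 = 379.4 < 6700, so use break Q=6700: TC = 5,722×$38.51 + (5,722/6700.0)×155 + (6700.0/2)×0.32×$38.51 = $261,769.31.
Lowest total cost among the candidates is at Q = 376.2.

TC* ≈ $228,846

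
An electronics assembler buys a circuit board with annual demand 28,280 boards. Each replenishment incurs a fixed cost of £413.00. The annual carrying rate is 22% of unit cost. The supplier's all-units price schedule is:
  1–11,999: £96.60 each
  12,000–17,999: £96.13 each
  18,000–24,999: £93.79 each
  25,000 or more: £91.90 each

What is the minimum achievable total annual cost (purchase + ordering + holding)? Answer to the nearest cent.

Holding cost per unit per year at price C is H = 0.22·C.
Evaluate total cost at each tier's feasible EOQ or, if the EOQ is below the tier, at the tier's minimum quantity.
EOQ at £96.60 = 1048.4 (feasible in tier 1): TC = 28,280×£96.60 + (28,280/1048.4)×413 + (1048.4/2)×0.22×£96.60 = £2,754,128.74.
EOQ at £96.13 = 1051.0 < 12000, so use break Q=12000: TC = 28,280×£96.13 + (28,280/12000.0)×413 + (12000.0/2)×0.22×£96.13 = £2,846,421.30.
EOQ at £93.79 = 1064.0 < 18000, so use break Q=18000: TC = 28,280×£93.79 + (28,280/18000.0)×413 + (18000.0/2)×0.22×£93.79 = £2,838,734.27.
EOQ at £91.90 = 1074.9 < 25000, so use break Q=25000: TC = 28,280×£91.90 + (28,280/25000.0)×413 + (25000.0/2)×0.22×£91.90 = £2,852,124.19.
Lowest total cost among the candidates is at Q = 1048.4.

TC* ≈ £2,754,128.74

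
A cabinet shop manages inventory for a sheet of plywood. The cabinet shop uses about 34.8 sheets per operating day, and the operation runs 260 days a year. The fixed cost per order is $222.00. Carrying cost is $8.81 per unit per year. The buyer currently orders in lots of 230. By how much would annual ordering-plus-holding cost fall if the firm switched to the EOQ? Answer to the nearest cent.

Extra cost ≈ $3,797.28 per year

Annual demand D = 34.8 × 260 = 9,048.
EOQ = √(2DS/H) = √(2 × 9,048 × 222 / 8.81) ≈ 675.27.
Cost at Q* = (D/Q*)S + (Q*/2)H = √(2DSH) ≈ $5,949.16.
Cost at Q = 230: (9,048/230)×222 + (230/2)×8.81 = $8,733.29 + $1,013.15 = $9,746.44.
Excess = $9,746.44 − $5,949.16 = $3,797.28.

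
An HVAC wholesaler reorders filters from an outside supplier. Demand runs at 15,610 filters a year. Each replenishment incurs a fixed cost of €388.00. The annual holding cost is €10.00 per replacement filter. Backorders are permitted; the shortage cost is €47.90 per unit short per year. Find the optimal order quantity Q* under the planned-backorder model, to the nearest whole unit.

Q* ≈ 1,210 filters

With planned backorders, Q* = √(2DS/H) · √((H+B)/B).
√(2DS/H) = √(2 × 15,610 × 388 / 10) = 1100.607.
√((H+B)/B) = √((10+47.9)/47.9) = 1.0994.
Q* ≈ 1210.051.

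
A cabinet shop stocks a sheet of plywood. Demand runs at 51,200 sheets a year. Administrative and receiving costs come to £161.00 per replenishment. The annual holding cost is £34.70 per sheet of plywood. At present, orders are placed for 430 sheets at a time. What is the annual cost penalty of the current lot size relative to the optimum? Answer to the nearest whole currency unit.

EOQ = √(2DS/H) = √(2 × 51,200 × 161 / 34.7) ≈ 689.28.
Cost at Q* = (D/Q*)S + (Q*/2)H = √(2DSH) ≈ £23,918.15.
Cost at Q = 430: (51,200/430)×161 + (430/2)×34.7 = £19,170.23 + £7,460.50 = £26,630.73.
Excess = £26,630.73 − £23,918.15 = £2,712.58.

Extra cost ≈ £2,713 per year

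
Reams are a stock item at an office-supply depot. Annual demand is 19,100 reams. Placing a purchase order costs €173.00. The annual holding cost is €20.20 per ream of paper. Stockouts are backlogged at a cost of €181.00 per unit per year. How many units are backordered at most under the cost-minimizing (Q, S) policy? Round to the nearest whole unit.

S* ≈ 61 reams

With planned backorders, Q* = √(2DS/H) · √((H+B)/B).
√(2DS/H) = √(2 × 19,100 × 173 / 20.2) = 571.978.
√((H+B)/B) = √((20.2+181)/181) = 1.0543.
Q* ≈ 603.051.
S* = Q* · H/(H+B) = 603.051 × 20.2/201.2 ≈ 60.545.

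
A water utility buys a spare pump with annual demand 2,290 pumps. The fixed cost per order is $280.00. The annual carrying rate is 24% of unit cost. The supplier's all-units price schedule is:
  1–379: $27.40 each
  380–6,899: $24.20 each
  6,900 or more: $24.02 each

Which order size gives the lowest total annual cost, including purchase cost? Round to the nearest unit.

Holding cost per unit per year at price C is H = 0.24·C.
Candidates are each tier's EOQ (if it falls in that tier) and each price-break quantity.
Tier 1 ($27.40): EOQ = 441.6 exceeds tier's upper bound 379, so this tier is dominated.
EOQ at $24.20 = 469.9 (feasible in tier 2): TC = 2,290×$24.20 + (2,290/469.9)×280 + (469.9/2)×0.24×$24.20 = $58,147.14.
EOQ at $24.02 = 471.6 < 6900, so use break Q=6900: TC = 2,290×$24.02 + (2,290/6900.0)×280 + (6900.0/2)×0.24×$24.02 = $74,987.29.
Lowest total cost is $58,147.14 at Q = 469.9.

Q* ≈ 470 pumps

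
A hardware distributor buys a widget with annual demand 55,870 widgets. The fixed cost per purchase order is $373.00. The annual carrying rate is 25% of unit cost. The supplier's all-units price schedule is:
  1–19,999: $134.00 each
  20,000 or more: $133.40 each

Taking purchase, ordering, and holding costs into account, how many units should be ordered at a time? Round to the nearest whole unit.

Holding cost per unit per year at price C is H = 0.25·C.
Candidates are each tier's EOQ (if it falls in that tier) and each price-break quantity.
EOQ at $134.00 = 1115.4 (feasible in tier 1): TC = 55,870×$134.00 + (55,870/1115.4)×373 + (1115.4/2)×0.25×$134.00 = $7,523,946.39.
EOQ at $133.40 = 1117.9 < 20000, so use break Q=20000: TC = 55,870×$133.40 + (55,870/20000.0)×373 + (20000.0/2)×0.25×$133.40 = $7,787,599.98.
Lowest total cost is $7,523,946.39 at Q = 1115.4.

Q* ≈ 1,115 widgets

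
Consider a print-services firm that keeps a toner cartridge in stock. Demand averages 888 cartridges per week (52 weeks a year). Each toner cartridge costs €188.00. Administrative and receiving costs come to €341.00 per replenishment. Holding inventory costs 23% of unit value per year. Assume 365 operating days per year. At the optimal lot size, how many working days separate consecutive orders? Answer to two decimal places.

T ≈ 6.75 days

Annual demand D = 888 × 52 = 46,176.
Holding cost H = 0.23 × €188.00 = €43.2400 per unit per year.
The optimal lot size = √(2DS/H) = √(2 × 46,176 × 341 / 43.24) ≈ 853.41.
Cycle time = Q*/D × 365 = 853.41 / 46,176 × 365 ≈ 6.746 days.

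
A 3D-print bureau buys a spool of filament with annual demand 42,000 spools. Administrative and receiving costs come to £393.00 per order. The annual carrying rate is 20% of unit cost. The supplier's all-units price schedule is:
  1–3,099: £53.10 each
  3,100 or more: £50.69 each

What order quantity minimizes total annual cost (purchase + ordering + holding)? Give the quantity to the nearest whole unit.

Holding cost per unit per year at price C is H = 0.20·C.
Evaluate total cost at each tier's feasible EOQ or, if the EOQ is below the tier, at the tier's minimum quantity.
EOQ at £53.10 = 1763.1 (feasible in tier 1): TC = 42,000×£53.10 + (42,000/1763.1)×393 + (1763.1/2)×0.20×£53.10 = £2,248,923.98.
EOQ at £50.69 = 1804.5 < 3100, so use break Q=3100: TC = 42,000×£50.69 + (42,000/3100.0)×393 + (3100.0/2)×0.20×£50.69 = £2,150,018.42.
Lowest total cost is £2,150,018.42 at Q = 3100.0.

Q* ≈ 3,100 spools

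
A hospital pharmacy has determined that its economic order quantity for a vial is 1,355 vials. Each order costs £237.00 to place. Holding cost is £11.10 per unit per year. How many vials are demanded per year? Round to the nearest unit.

Squaring Q* = √(2DS/H) gives Q*² = 2DS/H.
From Q* = √(2DS/H): D = Q*²H / (2S) = 1,355² × 11.1 / (2 × 237) = 42995.522.

D ≈ 42,996 vials per year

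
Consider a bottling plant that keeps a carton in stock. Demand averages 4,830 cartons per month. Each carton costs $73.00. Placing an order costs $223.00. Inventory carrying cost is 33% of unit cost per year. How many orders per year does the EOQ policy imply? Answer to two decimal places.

Annual demand D = 4,830 × 12 = 57,960.
Holding cost H = 0.33 × $73.00 = $24.0900 per unit per year.
The optimal lot size = √(2DS/H) = √(2 × 57,960 × 223 / 24.09) ≈ 1035.89.
Orders per year = D / Q* = 57,960 / 1035.89 ≈ 55.952.

N ≈ 55.95 orders per year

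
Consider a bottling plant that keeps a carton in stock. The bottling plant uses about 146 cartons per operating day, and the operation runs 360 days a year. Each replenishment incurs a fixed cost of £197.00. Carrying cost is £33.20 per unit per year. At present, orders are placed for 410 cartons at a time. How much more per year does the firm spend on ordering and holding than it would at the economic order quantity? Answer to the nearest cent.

Annual demand D = 146 × 360 = 52,560.
EOQ = √(2DS/H) = √(2 × 52,560 × 197 / 33.2) ≈ 789.78.
Cost at Q* = (D/Q*)S + (Q*/2)H = √(2DSH) ≈ £26,220.73.
Cost at Q = 410: (52,560/410)×197 + (410/2)×33.2 = £25,254.44 + £6,806.00 = £32,060.44.
Excess = £32,060.44 − £26,220.73 = £5,839.71.

Extra cost ≈ £5,839.71 per year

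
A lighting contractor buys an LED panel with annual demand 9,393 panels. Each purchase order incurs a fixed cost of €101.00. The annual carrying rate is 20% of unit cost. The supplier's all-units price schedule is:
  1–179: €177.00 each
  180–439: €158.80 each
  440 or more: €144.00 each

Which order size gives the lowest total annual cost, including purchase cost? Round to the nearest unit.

Holding cost per unit per year at price C is H = 0.20·C.
Candidates are each tier's EOQ (if it falls in that tier) and each price-break quantity.
Tier 1 (€177.00): EOQ = 231.5 exceeds tier's upper bound 179, so this tier is dominated.
EOQ at €158.80 = 244.4 (feasible in tier 2): TC = 9,393×€158.80 + (9,393/244.4)×101 + (244.4/2)×0.20×€158.80 = €1,499,371.19.
EOQ at €144.00 = 256.7 < 440, so use break Q=440: TC = 9,393×€144.00 + (9,393/440.0)×101 + (440.0/2)×0.20×€144.00 = €1,361,084.12.
Lowest total cost is €1,361,084.12 at Q = 440.0.

Q* ≈ 440 panels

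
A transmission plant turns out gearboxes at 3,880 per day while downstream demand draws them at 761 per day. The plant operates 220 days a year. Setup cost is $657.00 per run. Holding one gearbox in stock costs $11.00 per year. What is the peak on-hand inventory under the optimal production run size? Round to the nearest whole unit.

Annual demand D = 761 × 220 = 167,420.
Production build-up factor (1 − d/p) = 1 − 761/3,880 = 0.8039.
Q* = √(2DS / (H(1 − d/p))) = √(2 × 167,420 × 657 / (11 × 0.8039)).
= √(219,989,880 / 8.8425) ≈ 4987.848.
Maximum inventory = Q*(1 − d/p) = 4987.848 × 0.8039 ≈ 4009.561.

I_max ≈ 4,010 gearboxes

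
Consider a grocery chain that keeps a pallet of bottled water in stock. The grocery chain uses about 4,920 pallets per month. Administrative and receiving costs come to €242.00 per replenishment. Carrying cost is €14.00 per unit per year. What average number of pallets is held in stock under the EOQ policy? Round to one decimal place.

Average inventory ≈ 714.3 pallets

Annual demand D = 4,920 × 12 = 59,040.
EOQ = √(2DS/H) = √(2 × 59,040 × 242 / 14) ≈ 1428.67.
Average inventory = Q*/2 ≈ 1428.67 / 2 = 714.335.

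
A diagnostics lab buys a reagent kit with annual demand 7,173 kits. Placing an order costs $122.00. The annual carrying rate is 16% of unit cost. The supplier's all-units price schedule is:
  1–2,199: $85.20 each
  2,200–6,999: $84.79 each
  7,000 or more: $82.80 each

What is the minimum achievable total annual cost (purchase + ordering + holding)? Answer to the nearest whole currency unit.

Holding cost per unit per year at price C is H = 0.16·C.
Evaluate total cost at each tier's feasible EOQ or, if the EOQ is below the tier, at the tier's minimum quantity.
EOQ at $85.20 = 358.3 (feasible in tier 1): TC = 7,173×$85.20 + (7,173/358.3)×122 + (358.3/2)×0.16×$85.20 = $616,024.16.
EOQ at $84.79 = 359.2 < 2200, so use break Q=2200: TC = 7,173×$84.79 + (7,173/2200.0)×122 + (2200.0/2)×0.16×$84.79 = $623,519.49.
EOQ at $82.80 = 363.5 < 7000, so use break Q=7000: TC = 7,173×$82.80 + (7,173/7000.0)×122 + (7000.0/2)×0.16×$82.80 = $640,417.42.
Lowest total cost among the candidates is at Q = 358.3.

TC* ≈ $616,024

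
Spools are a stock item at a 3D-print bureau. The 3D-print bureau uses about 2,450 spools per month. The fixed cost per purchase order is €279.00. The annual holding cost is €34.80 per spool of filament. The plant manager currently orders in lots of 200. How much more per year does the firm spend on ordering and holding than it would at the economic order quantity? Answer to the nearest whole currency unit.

Extra cost ≈ €20,599 per year

Annual demand D = 2,450 × 12 = 29,400.
EOQ = √(2DS/H) = √(2 × 29,400 × 279 / 34.8) ≈ 686.60.
Cost at Q* = (D/Q*)S + (Q*/2)H = √(2DSH) ≈ €23,893.53.
Cost at Q = 200: (29,400/200)×279 + (200/2)×34.8 = €41,013.00 + €3,480.00 = €44,493.00.
Excess = €44,493.00 − €23,893.53 = €20,599.47.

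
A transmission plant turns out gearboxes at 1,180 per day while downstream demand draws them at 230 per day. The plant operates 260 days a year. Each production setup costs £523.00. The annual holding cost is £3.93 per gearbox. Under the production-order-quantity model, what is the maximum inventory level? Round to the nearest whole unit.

I_max ≈ 3,580 gearboxes

Annual demand D = 230 × 260 = 59,800.
Production build-up factor (1 − d/p) = 1 − 230/1,180 = 0.8051.
Q* = √(2DS / (H(1 − d/p))) = √(2 × 59,800 × 523 / (3.93 × 0.8051)).
= √(62,550,800 / 3.164) ≈ 4446.306.
Maximum inventory = Q*(1 − d/p) = 4446.306 × 0.8051 ≈ 3579.653.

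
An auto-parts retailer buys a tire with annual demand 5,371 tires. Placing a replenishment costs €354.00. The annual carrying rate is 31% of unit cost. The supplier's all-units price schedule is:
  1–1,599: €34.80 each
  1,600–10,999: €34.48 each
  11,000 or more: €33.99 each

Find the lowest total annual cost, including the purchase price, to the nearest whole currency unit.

Holding cost per unit per year at price C is H = 0.31·C.
Candidates are each tier's EOQ (if it falls in that tier) and each price-break quantity.
EOQ at €34.80 = 593.7 (feasible in tier 1): TC = 5,371×€34.80 + (5,371/593.7)×354 + (593.7/2)×0.31×€34.80 = €193,315.73.
EOQ at €34.48 = 596.5 < 1600, so use break Q=1600: TC = 5,371×€34.48 + (5,371/1600.0)×354 + (1600.0/2)×0.31×€34.48 = €194,931.45.
EOQ at €33.99 = 600.7 < 11000, so use break Q=11000: TC = 5,371×€33.99 + (5,371/11000.0)×354 + (11000.0/2)×0.31×€33.99 = €240,686.09.
Lowest total cost among the candidates is at Q = 593.7.

TC* ≈ €193,316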